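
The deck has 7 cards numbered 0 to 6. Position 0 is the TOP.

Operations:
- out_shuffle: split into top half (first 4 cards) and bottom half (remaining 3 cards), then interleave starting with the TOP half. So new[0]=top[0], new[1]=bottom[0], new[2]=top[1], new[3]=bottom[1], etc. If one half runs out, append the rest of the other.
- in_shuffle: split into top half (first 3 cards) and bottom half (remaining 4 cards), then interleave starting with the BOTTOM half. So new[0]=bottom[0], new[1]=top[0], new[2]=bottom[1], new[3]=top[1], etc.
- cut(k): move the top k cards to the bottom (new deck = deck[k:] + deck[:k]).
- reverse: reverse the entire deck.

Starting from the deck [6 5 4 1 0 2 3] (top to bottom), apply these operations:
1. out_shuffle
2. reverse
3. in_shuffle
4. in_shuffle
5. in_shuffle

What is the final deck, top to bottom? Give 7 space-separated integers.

Answer: 1 3 4 2 5 0 6

Derivation:
After op 1 (out_shuffle): [6 0 5 2 4 3 1]
After op 2 (reverse): [1 3 4 2 5 0 6]
After op 3 (in_shuffle): [2 1 5 3 0 4 6]
After op 4 (in_shuffle): [3 2 0 1 4 5 6]
After op 5 (in_shuffle): [1 3 4 2 5 0 6]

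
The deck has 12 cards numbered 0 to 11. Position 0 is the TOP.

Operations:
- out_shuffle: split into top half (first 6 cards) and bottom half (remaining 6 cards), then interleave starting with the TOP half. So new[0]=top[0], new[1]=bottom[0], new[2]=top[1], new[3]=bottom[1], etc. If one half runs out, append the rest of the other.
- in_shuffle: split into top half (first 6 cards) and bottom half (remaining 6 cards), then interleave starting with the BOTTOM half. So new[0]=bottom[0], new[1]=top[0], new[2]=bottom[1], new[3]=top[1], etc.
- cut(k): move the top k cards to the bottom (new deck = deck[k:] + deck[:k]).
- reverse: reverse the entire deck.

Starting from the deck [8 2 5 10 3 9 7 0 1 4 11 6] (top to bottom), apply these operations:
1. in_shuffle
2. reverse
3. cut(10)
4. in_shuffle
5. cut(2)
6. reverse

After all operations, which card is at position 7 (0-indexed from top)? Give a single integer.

Answer: 1

Derivation:
After op 1 (in_shuffle): [7 8 0 2 1 5 4 10 11 3 6 9]
After op 2 (reverse): [9 6 3 11 10 4 5 1 2 0 8 7]
After op 3 (cut(10)): [8 7 9 6 3 11 10 4 5 1 2 0]
After op 4 (in_shuffle): [10 8 4 7 5 9 1 6 2 3 0 11]
After op 5 (cut(2)): [4 7 5 9 1 6 2 3 0 11 10 8]
After op 6 (reverse): [8 10 11 0 3 2 6 1 9 5 7 4]
Position 7: card 1.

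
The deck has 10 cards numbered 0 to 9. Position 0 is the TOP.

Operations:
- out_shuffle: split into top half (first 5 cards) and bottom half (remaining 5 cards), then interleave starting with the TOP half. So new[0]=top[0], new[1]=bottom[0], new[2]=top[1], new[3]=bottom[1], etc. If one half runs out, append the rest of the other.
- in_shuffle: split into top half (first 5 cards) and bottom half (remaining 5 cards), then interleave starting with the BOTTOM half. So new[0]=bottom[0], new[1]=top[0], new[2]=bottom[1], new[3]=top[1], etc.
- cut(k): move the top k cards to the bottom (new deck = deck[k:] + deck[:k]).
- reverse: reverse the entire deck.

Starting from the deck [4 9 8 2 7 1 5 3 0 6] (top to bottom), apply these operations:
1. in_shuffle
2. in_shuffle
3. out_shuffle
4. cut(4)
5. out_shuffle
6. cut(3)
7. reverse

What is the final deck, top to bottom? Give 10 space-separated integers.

Answer: 9 3 0 6 2 1 7 5 4 8

Derivation:
After op 1 (in_shuffle): [1 4 5 9 3 8 0 2 6 7]
After op 2 (in_shuffle): [8 1 0 4 2 5 6 9 7 3]
After op 3 (out_shuffle): [8 5 1 6 0 9 4 7 2 3]
After op 4 (cut(4)): [0 9 4 7 2 3 8 5 1 6]
After op 5 (out_shuffle): [0 3 9 8 4 5 7 1 2 6]
After op 6 (cut(3)): [8 4 5 7 1 2 6 0 3 9]
After op 7 (reverse): [9 3 0 6 2 1 7 5 4 8]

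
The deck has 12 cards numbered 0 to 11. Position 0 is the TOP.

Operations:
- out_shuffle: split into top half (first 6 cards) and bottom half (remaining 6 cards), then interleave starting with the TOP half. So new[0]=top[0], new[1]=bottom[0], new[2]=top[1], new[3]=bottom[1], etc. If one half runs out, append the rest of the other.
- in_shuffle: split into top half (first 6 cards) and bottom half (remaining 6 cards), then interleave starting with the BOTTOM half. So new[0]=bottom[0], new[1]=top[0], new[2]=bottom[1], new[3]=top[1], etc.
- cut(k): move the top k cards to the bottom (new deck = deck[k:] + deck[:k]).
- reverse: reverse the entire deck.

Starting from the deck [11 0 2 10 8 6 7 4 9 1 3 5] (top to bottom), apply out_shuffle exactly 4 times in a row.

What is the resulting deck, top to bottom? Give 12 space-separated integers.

Answer: 11 1 4 6 10 0 3 9 7 8 2 5

Derivation:
After op 1 (out_shuffle): [11 7 0 4 2 9 10 1 8 3 6 5]
After op 2 (out_shuffle): [11 10 7 1 0 8 4 3 2 6 9 5]
After op 3 (out_shuffle): [11 4 10 3 7 2 1 6 0 9 8 5]
After op 4 (out_shuffle): [11 1 4 6 10 0 3 9 7 8 2 5]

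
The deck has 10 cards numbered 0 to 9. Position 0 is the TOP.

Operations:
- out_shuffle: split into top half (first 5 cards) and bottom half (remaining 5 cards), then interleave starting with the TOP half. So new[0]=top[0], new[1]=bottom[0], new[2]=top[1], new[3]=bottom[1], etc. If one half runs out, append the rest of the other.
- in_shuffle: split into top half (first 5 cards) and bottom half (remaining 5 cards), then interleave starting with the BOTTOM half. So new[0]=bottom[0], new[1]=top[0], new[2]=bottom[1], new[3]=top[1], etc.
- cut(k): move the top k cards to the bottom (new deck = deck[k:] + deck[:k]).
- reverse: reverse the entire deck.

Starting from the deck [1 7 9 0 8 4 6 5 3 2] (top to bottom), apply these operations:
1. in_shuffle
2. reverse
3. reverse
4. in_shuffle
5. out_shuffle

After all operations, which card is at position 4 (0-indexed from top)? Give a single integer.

After op 1 (in_shuffle): [4 1 6 7 5 9 3 0 2 8]
After op 2 (reverse): [8 2 0 3 9 5 7 6 1 4]
After op 3 (reverse): [4 1 6 7 5 9 3 0 2 8]
After op 4 (in_shuffle): [9 4 3 1 0 6 2 7 8 5]
After op 5 (out_shuffle): [9 6 4 2 3 7 1 8 0 5]
Position 4: card 3.

Answer: 3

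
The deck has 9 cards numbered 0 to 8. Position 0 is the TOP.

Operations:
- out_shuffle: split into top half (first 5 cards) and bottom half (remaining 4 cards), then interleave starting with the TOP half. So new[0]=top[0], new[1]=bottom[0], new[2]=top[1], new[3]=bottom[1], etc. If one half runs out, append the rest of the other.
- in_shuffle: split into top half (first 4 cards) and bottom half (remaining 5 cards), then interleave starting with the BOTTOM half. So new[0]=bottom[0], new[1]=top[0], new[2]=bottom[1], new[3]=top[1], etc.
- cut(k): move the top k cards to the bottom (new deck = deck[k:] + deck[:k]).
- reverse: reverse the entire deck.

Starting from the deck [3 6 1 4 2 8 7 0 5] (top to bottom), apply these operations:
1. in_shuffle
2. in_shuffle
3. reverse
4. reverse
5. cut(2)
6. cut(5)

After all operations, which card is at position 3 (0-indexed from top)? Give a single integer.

After op 1 (in_shuffle): [2 3 8 6 7 1 0 4 5]
After op 2 (in_shuffle): [7 2 1 3 0 8 4 6 5]
After op 3 (reverse): [5 6 4 8 0 3 1 2 7]
After op 4 (reverse): [7 2 1 3 0 8 4 6 5]
After op 5 (cut(2)): [1 3 0 8 4 6 5 7 2]
After op 6 (cut(5)): [6 5 7 2 1 3 0 8 4]
Position 3: card 2.

Answer: 2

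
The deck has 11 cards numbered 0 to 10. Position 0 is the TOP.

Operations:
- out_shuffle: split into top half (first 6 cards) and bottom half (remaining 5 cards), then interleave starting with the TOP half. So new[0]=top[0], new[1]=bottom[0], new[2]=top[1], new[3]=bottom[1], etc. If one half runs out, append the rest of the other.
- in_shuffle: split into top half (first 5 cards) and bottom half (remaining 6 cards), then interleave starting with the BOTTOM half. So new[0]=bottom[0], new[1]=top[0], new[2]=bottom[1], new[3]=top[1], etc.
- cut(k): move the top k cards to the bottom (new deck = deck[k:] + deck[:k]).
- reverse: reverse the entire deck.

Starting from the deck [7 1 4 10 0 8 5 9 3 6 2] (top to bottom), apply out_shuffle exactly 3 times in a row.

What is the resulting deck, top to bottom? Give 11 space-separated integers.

After op 1 (out_shuffle): [7 5 1 9 4 3 10 6 0 2 8]
After op 2 (out_shuffle): [7 10 5 6 1 0 9 2 4 8 3]
After op 3 (out_shuffle): [7 9 10 2 5 4 6 8 1 3 0]

Answer: 7 9 10 2 5 4 6 8 1 3 0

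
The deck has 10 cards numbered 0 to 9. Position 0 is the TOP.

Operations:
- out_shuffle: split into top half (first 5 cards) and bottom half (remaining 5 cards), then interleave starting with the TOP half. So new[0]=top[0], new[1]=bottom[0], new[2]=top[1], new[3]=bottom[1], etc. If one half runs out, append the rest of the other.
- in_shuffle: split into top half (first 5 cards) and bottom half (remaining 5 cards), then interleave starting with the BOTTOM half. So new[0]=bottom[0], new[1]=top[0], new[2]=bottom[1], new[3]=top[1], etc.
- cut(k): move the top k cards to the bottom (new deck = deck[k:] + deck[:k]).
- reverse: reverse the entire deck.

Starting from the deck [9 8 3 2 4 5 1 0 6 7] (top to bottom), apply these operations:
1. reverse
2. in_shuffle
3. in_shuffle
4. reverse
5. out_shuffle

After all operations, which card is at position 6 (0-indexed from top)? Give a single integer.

After op 1 (reverse): [7 6 0 1 5 4 2 3 8 9]
After op 2 (in_shuffle): [4 7 2 6 3 0 8 1 9 5]
After op 3 (in_shuffle): [0 4 8 7 1 2 9 6 5 3]
After op 4 (reverse): [3 5 6 9 2 1 7 8 4 0]
After op 5 (out_shuffle): [3 1 5 7 6 8 9 4 2 0]
Position 6: card 9.

Answer: 9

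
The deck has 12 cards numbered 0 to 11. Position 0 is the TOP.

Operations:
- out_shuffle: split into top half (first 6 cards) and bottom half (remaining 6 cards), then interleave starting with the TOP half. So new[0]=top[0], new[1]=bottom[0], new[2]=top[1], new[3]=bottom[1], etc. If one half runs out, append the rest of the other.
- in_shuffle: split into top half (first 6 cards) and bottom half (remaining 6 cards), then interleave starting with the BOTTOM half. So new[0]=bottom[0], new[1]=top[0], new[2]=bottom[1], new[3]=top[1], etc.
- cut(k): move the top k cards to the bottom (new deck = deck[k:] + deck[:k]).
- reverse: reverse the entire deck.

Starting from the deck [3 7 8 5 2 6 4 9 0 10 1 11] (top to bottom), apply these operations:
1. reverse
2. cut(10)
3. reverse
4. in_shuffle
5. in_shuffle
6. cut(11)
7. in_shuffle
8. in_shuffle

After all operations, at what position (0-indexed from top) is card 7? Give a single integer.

After op 1 (reverse): [11 1 10 0 9 4 6 2 5 8 7 3]
After op 2 (cut(10)): [7 3 11 1 10 0 9 4 6 2 5 8]
After op 3 (reverse): [8 5 2 6 4 9 0 10 1 11 3 7]
After op 4 (in_shuffle): [0 8 10 5 1 2 11 6 3 4 7 9]
After op 5 (in_shuffle): [11 0 6 8 3 10 4 5 7 1 9 2]
After op 6 (cut(11)): [2 11 0 6 8 3 10 4 5 7 1 9]
After op 7 (in_shuffle): [10 2 4 11 5 0 7 6 1 8 9 3]
After op 8 (in_shuffle): [7 10 6 2 1 4 8 11 9 5 3 0]
Card 7 is at position 0.

Answer: 0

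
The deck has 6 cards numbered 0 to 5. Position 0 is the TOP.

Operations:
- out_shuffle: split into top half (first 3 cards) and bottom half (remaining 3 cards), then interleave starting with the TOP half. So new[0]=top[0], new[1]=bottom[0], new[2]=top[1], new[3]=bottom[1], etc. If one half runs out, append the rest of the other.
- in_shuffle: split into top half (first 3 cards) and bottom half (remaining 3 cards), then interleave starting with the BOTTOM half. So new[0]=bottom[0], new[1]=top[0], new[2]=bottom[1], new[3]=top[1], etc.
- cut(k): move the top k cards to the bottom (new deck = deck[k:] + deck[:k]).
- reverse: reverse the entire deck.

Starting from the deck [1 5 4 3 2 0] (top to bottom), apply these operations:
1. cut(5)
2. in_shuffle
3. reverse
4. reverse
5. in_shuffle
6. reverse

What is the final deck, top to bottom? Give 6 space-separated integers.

Answer: 3 5 0 2 4 1

Derivation:
After op 1 (cut(5)): [0 1 5 4 3 2]
After op 2 (in_shuffle): [4 0 3 1 2 5]
After op 3 (reverse): [5 2 1 3 0 4]
After op 4 (reverse): [4 0 3 1 2 5]
After op 5 (in_shuffle): [1 4 2 0 5 3]
After op 6 (reverse): [3 5 0 2 4 1]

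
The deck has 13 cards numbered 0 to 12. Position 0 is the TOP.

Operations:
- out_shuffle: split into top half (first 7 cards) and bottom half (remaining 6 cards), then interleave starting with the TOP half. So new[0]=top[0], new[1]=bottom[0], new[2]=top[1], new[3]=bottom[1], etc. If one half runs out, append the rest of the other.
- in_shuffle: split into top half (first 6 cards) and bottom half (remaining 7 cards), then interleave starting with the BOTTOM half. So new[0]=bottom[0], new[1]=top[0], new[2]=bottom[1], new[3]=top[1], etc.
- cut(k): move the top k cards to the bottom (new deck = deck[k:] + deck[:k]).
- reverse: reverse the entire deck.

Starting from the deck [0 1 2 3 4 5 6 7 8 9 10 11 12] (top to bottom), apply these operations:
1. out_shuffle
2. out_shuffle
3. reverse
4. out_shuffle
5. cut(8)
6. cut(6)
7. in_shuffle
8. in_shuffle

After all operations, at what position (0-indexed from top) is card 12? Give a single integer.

Answer: 10

Derivation:
After op 1 (out_shuffle): [0 7 1 8 2 9 3 10 4 11 5 12 6]
After op 2 (out_shuffle): [0 10 7 4 1 11 8 5 2 12 9 6 3]
After op 3 (reverse): [3 6 9 12 2 5 8 11 1 4 7 10 0]
After op 4 (out_shuffle): [3 11 6 1 9 4 12 7 2 10 5 0 8]
After op 5 (cut(8)): [2 10 5 0 8 3 11 6 1 9 4 12 7]
After op 6 (cut(6)): [11 6 1 9 4 12 7 2 10 5 0 8 3]
After op 7 (in_shuffle): [7 11 2 6 10 1 5 9 0 4 8 12 3]
After op 8 (in_shuffle): [5 7 9 11 0 2 4 6 8 10 12 1 3]
Card 12 is at position 10.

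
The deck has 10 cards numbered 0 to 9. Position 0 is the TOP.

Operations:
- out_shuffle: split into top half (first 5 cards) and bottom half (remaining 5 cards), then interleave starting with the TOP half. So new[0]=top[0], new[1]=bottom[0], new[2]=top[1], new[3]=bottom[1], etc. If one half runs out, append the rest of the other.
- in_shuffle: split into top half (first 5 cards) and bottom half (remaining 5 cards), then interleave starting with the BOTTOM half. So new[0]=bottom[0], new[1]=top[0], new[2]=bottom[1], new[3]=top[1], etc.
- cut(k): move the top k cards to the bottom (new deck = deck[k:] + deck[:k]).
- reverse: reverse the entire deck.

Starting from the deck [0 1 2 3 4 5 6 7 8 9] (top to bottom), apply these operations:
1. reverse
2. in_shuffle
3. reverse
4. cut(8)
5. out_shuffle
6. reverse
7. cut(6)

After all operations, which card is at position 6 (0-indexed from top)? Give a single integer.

Answer: 8

Derivation:
After op 1 (reverse): [9 8 7 6 5 4 3 2 1 0]
After op 2 (in_shuffle): [4 9 3 8 2 7 1 6 0 5]
After op 3 (reverse): [5 0 6 1 7 2 8 3 9 4]
After op 4 (cut(8)): [9 4 5 0 6 1 7 2 8 3]
After op 5 (out_shuffle): [9 1 4 7 5 2 0 8 6 3]
After op 6 (reverse): [3 6 8 0 2 5 7 4 1 9]
After op 7 (cut(6)): [7 4 1 9 3 6 8 0 2 5]
Position 6: card 8.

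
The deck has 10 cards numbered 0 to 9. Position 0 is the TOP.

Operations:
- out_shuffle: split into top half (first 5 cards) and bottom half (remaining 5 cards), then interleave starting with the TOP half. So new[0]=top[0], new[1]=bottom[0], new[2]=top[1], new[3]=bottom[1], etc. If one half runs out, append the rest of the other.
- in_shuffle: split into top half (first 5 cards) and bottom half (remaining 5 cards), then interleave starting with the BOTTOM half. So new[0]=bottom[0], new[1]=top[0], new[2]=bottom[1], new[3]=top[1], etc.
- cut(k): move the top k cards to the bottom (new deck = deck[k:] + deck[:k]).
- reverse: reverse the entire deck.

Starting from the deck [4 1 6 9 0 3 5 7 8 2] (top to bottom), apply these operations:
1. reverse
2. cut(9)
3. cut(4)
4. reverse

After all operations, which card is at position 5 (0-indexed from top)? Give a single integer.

After op 1 (reverse): [2 8 7 5 3 0 9 6 1 4]
After op 2 (cut(9)): [4 2 8 7 5 3 0 9 6 1]
After op 3 (cut(4)): [5 3 0 9 6 1 4 2 8 7]
After op 4 (reverse): [7 8 2 4 1 6 9 0 3 5]
Position 5: card 6.

Answer: 6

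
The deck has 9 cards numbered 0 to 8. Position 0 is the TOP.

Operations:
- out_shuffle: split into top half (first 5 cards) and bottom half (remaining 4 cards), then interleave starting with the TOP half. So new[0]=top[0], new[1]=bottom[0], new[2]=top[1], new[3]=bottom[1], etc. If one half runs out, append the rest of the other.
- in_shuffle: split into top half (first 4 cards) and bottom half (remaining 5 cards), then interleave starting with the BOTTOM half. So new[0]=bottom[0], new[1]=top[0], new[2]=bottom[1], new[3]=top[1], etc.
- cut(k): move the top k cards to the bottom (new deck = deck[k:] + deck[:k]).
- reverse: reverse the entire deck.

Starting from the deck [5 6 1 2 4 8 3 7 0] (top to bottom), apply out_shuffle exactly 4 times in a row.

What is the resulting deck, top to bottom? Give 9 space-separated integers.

Answer: 5 4 0 2 7 1 3 6 8

Derivation:
After op 1 (out_shuffle): [5 8 6 3 1 7 2 0 4]
After op 2 (out_shuffle): [5 7 8 2 6 0 3 4 1]
After op 3 (out_shuffle): [5 0 7 3 8 4 2 1 6]
After op 4 (out_shuffle): [5 4 0 2 7 1 3 6 8]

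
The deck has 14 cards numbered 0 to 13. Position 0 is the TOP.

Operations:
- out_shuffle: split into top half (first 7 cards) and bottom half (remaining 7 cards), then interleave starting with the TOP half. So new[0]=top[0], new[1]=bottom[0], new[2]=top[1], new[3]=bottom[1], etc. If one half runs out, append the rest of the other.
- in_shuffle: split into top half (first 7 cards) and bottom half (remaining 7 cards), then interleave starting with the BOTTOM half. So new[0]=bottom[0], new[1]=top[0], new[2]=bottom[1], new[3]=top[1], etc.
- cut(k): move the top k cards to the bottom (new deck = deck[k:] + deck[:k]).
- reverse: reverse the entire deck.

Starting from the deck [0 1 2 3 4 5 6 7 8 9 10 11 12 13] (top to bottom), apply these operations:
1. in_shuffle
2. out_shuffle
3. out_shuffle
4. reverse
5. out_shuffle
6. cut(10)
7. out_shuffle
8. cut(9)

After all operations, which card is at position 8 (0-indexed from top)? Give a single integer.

After op 1 (in_shuffle): [7 0 8 1 9 2 10 3 11 4 12 5 13 6]
After op 2 (out_shuffle): [7 3 0 11 8 4 1 12 9 5 2 13 10 6]
After op 3 (out_shuffle): [7 12 3 9 0 5 11 2 8 13 4 10 1 6]
After op 4 (reverse): [6 1 10 4 13 8 2 11 5 0 9 3 12 7]
After op 5 (out_shuffle): [6 11 1 5 10 0 4 9 13 3 8 12 2 7]
After op 6 (cut(10)): [8 12 2 7 6 11 1 5 10 0 4 9 13 3]
After op 7 (out_shuffle): [8 5 12 10 2 0 7 4 6 9 11 13 1 3]
After op 8 (cut(9)): [9 11 13 1 3 8 5 12 10 2 0 7 4 6]
Position 8: card 10.

Answer: 10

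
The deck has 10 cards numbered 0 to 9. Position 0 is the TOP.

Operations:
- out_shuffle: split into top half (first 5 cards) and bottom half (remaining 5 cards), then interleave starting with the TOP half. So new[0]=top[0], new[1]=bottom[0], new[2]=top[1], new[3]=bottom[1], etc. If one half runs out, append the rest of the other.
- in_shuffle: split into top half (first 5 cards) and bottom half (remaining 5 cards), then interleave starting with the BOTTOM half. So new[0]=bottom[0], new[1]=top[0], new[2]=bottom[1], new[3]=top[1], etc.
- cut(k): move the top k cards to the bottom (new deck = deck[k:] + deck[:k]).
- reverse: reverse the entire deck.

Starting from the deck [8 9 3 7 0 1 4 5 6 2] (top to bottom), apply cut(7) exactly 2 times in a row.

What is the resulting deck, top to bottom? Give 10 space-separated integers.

After op 1 (cut(7)): [5 6 2 8 9 3 7 0 1 4]
After op 2 (cut(7)): [0 1 4 5 6 2 8 9 3 7]

Answer: 0 1 4 5 6 2 8 9 3 7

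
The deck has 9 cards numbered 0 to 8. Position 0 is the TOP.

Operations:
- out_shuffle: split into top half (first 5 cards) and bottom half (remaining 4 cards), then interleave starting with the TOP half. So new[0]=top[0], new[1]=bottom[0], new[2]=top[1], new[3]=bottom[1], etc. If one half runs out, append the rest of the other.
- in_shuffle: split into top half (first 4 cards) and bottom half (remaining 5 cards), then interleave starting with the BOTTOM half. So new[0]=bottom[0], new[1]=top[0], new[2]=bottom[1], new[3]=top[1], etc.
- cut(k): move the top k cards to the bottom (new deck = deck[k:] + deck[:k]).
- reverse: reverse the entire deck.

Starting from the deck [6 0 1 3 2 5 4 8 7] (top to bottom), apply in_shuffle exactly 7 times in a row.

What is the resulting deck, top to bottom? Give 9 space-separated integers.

Answer: 2 6 5 0 4 1 8 3 7

Derivation:
After op 1 (in_shuffle): [2 6 5 0 4 1 8 3 7]
After op 2 (in_shuffle): [4 2 1 6 8 5 3 0 7]
After op 3 (in_shuffle): [8 4 5 2 3 1 0 6 7]
After op 4 (in_shuffle): [3 8 1 4 0 5 6 2 7]
After op 5 (in_shuffle): [0 3 5 8 6 1 2 4 7]
After op 6 (in_shuffle): [6 0 1 3 2 5 4 8 7]
After op 7 (in_shuffle): [2 6 5 0 4 1 8 3 7]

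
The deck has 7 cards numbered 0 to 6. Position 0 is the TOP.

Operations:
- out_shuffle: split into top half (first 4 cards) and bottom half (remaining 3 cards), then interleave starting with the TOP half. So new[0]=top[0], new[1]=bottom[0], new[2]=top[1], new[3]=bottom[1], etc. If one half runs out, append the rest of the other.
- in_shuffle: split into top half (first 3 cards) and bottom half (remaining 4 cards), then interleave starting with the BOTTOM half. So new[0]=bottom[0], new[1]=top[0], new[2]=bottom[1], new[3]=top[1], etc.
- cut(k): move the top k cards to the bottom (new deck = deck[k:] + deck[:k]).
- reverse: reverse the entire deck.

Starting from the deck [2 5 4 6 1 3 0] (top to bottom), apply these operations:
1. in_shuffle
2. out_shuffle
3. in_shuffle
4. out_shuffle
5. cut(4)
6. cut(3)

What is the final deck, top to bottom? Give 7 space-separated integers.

Answer: 4 0 6 2 1 5 3

Derivation:
After op 1 (in_shuffle): [6 2 1 5 3 4 0]
After op 2 (out_shuffle): [6 3 2 4 1 0 5]
After op 3 (in_shuffle): [4 6 1 3 0 2 5]
After op 4 (out_shuffle): [4 0 6 2 1 5 3]
After op 5 (cut(4)): [1 5 3 4 0 6 2]
After op 6 (cut(3)): [4 0 6 2 1 5 3]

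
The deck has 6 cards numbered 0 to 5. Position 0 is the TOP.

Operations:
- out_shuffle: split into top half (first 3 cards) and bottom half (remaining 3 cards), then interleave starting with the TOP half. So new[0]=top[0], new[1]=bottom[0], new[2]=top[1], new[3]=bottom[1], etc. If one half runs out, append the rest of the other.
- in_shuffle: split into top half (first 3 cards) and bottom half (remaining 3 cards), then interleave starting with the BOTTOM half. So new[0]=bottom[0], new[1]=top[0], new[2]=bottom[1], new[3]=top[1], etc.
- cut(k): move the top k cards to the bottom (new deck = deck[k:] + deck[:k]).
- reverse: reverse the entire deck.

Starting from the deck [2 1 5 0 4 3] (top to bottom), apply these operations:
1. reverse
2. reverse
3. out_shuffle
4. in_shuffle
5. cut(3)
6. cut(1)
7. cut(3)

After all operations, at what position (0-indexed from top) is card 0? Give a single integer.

After op 1 (reverse): [3 4 0 5 1 2]
After op 2 (reverse): [2 1 5 0 4 3]
After op 3 (out_shuffle): [2 0 1 4 5 3]
After op 4 (in_shuffle): [4 2 5 0 3 1]
After op 5 (cut(3)): [0 3 1 4 2 5]
After op 6 (cut(1)): [3 1 4 2 5 0]
After op 7 (cut(3)): [2 5 0 3 1 4]
Card 0 is at position 2.

Answer: 2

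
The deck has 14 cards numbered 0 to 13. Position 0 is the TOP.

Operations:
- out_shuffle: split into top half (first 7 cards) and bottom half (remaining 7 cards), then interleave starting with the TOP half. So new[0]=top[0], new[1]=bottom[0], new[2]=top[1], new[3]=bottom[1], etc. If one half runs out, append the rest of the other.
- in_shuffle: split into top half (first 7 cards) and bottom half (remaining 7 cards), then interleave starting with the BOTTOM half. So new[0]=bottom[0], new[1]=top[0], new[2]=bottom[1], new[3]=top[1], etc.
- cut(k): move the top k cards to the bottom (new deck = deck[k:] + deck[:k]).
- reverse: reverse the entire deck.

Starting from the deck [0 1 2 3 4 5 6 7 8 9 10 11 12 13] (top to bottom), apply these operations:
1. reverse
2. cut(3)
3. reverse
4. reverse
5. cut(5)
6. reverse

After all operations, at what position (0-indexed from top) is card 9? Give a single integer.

After op 1 (reverse): [13 12 11 10 9 8 7 6 5 4 3 2 1 0]
After op 2 (cut(3)): [10 9 8 7 6 5 4 3 2 1 0 13 12 11]
After op 3 (reverse): [11 12 13 0 1 2 3 4 5 6 7 8 9 10]
After op 4 (reverse): [10 9 8 7 6 5 4 3 2 1 0 13 12 11]
After op 5 (cut(5)): [5 4 3 2 1 0 13 12 11 10 9 8 7 6]
After op 6 (reverse): [6 7 8 9 10 11 12 13 0 1 2 3 4 5]
Card 9 is at position 3.

Answer: 3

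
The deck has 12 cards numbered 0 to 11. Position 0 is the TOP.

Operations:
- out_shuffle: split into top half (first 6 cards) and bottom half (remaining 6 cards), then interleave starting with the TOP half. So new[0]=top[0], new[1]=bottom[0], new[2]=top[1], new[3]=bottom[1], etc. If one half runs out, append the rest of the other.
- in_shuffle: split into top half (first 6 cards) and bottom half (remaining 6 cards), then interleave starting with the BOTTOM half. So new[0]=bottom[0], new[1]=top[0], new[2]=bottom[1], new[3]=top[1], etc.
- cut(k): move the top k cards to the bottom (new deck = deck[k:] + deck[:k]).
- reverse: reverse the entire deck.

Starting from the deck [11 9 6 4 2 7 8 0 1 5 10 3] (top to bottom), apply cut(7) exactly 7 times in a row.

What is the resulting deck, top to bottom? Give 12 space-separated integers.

Answer: 9 6 4 2 7 8 0 1 5 10 3 11

Derivation:
After op 1 (cut(7)): [0 1 5 10 3 11 9 6 4 2 7 8]
After op 2 (cut(7)): [6 4 2 7 8 0 1 5 10 3 11 9]
After op 3 (cut(7)): [5 10 3 11 9 6 4 2 7 8 0 1]
After op 4 (cut(7)): [2 7 8 0 1 5 10 3 11 9 6 4]
After op 5 (cut(7)): [3 11 9 6 4 2 7 8 0 1 5 10]
After op 6 (cut(7)): [8 0 1 5 10 3 11 9 6 4 2 7]
After op 7 (cut(7)): [9 6 4 2 7 8 0 1 5 10 3 11]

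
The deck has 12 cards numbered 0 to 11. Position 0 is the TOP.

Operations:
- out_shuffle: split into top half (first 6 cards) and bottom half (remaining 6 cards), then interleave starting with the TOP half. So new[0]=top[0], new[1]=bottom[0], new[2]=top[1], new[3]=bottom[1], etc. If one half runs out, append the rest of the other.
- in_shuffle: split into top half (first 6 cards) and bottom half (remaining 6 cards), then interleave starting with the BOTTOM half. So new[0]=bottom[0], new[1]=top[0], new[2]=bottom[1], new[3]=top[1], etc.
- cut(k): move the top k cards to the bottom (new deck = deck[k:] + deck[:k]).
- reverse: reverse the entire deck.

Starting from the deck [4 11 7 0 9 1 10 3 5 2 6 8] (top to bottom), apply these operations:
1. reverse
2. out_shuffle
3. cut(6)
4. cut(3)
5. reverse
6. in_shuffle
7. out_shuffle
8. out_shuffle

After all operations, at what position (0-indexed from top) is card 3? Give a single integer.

After op 1 (reverse): [8 6 2 5 3 10 1 9 0 7 11 4]
After op 2 (out_shuffle): [8 1 6 9 2 0 5 7 3 11 10 4]
After op 3 (cut(6)): [5 7 3 11 10 4 8 1 6 9 2 0]
After op 4 (cut(3)): [11 10 4 8 1 6 9 2 0 5 7 3]
After op 5 (reverse): [3 7 5 0 2 9 6 1 8 4 10 11]
After op 6 (in_shuffle): [6 3 1 7 8 5 4 0 10 2 11 9]
After op 7 (out_shuffle): [6 4 3 0 1 10 7 2 8 11 5 9]
After op 8 (out_shuffle): [6 7 4 2 3 8 0 11 1 5 10 9]
Card 3 is at position 4.

Answer: 4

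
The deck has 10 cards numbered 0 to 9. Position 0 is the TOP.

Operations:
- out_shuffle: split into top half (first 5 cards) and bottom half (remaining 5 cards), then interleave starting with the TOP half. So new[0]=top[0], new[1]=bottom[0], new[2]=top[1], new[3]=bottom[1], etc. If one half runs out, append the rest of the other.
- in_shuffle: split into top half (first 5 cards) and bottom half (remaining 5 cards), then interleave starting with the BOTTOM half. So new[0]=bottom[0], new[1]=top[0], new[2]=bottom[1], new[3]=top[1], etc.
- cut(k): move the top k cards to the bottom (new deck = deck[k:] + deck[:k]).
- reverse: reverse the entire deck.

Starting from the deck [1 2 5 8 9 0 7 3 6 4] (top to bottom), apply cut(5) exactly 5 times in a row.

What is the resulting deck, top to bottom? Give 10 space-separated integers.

Answer: 0 7 3 6 4 1 2 5 8 9

Derivation:
After op 1 (cut(5)): [0 7 3 6 4 1 2 5 8 9]
After op 2 (cut(5)): [1 2 5 8 9 0 7 3 6 4]
After op 3 (cut(5)): [0 7 3 6 4 1 2 5 8 9]
After op 4 (cut(5)): [1 2 5 8 9 0 7 3 6 4]
After op 5 (cut(5)): [0 7 3 6 4 1 2 5 8 9]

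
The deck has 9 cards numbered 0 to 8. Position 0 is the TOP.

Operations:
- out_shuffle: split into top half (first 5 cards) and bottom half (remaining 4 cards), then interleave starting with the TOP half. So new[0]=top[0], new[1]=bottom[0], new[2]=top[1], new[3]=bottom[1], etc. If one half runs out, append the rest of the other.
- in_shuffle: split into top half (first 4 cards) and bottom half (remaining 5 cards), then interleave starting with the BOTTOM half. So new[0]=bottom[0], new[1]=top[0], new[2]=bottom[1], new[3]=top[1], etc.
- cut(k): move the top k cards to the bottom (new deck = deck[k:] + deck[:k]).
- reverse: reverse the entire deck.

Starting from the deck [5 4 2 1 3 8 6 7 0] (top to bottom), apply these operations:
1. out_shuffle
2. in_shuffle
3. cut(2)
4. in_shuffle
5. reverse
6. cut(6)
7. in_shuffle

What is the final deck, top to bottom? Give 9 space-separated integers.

After op 1 (out_shuffle): [5 8 4 6 2 7 1 0 3]
After op 2 (in_shuffle): [2 5 7 8 1 4 0 6 3]
After op 3 (cut(2)): [7 8 1 4 0 6 3 2 5]
After op 4 (in_shuffle): [0 7 6 8 3 1 2 4 5]
After op 5 (reverse): [5 4 2 1 3 8 6 7 0]
After op 6 (cut(6)): [6 7 0 5 4 2 1 3 8]
After op 7 (in_shuffle): [4 6 2 7 1 0 3 5 8]

Answer: 4 6 2 7 1 0 3 5 8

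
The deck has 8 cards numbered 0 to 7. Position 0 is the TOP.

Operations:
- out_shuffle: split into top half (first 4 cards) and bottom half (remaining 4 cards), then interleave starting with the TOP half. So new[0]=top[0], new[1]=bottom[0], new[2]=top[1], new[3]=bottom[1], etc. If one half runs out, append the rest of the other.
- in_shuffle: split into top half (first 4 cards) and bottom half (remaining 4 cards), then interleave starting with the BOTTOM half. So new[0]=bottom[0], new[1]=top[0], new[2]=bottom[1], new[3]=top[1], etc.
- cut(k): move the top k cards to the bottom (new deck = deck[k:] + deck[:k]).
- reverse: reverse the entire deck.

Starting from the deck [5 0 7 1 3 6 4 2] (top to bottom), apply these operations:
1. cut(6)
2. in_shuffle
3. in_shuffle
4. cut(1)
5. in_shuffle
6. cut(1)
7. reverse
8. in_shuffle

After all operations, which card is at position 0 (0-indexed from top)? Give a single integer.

After op 1 (cut(6)): [4 2 5 0 7 1 3 6]
After op 2 (in_shuffle): [7 4 1 2 3 5 6 0]
After op 3 (in_shuffle): [3 7 5 4 6 1 0 2]
After op 4 (cut(1)): [7 5 4 6 1 0 2 3]
After op 5 (in_shuffle): [1 7 0 5 2 4 3 6]
After op 6 (cut(1)): [7 0 5 2 4 3 6 1]
After op 7 (reverse): [1 6 3 4 2 5 0 7]
After op 8 (in_shuffle): [2 1 5 6 0 3 7 4]
Position 0: card 2.

Answer: 2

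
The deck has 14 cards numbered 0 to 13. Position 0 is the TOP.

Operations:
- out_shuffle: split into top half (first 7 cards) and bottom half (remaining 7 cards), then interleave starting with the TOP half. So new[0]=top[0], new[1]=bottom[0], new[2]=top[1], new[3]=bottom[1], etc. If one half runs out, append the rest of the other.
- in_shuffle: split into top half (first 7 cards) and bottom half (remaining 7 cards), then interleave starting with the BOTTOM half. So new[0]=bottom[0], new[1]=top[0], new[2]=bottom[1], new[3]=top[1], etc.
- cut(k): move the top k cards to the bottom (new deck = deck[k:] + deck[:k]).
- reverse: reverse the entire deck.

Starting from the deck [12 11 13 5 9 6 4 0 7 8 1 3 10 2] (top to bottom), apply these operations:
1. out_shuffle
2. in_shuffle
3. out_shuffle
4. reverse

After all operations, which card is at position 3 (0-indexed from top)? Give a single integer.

Answer: 11

Derivation:
After op 1 (out_shuffle): [12 0 11 7 13 8 5 1 9 3 6 10 4 2]
After op 2 (in_shuffle): [1 12 9 0 3 11 6 7 10 13 4 8 2 5]
After op 3 (out_shuffle): [1 7 12 10 9 13 0 4 3 8 11 2 6 5]
After op 4 (reverse): [5 6 2 11 8 3 4 0 13 9 10 12 7 1]
Position 3: card 11.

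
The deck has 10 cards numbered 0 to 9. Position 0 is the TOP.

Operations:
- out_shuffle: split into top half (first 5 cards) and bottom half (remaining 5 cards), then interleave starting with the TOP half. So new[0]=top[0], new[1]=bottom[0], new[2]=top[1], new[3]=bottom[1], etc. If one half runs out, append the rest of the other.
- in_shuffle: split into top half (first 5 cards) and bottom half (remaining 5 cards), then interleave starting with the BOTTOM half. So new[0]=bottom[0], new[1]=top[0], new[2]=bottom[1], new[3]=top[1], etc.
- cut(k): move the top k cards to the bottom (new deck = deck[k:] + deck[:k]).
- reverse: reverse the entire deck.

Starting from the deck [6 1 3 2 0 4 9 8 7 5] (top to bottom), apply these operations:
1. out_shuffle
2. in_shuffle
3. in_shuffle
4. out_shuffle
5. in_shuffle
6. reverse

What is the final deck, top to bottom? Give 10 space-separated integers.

After op 1 (out_shuffle): [6 4 1 9 3 8 2 7 0 5]
After op 2 (in_shuffle): [8 6 2 4 7 1 0 9 5 3]
After op 3 (in_shuffle): [1 8 0 6 9 2 5 4 3 7]
After op 4 (out_shuffle): [1 2 8 5 0 4 6 3 9 7]
After op 5 (in_shuffle): [4 1 6 2 3 8 9 5 7 0]
After op 6 (reverse): [0 7 5 9 8 3 2 6 1 4]

Answer: 0 7 5 9 8 3 2 6 1 4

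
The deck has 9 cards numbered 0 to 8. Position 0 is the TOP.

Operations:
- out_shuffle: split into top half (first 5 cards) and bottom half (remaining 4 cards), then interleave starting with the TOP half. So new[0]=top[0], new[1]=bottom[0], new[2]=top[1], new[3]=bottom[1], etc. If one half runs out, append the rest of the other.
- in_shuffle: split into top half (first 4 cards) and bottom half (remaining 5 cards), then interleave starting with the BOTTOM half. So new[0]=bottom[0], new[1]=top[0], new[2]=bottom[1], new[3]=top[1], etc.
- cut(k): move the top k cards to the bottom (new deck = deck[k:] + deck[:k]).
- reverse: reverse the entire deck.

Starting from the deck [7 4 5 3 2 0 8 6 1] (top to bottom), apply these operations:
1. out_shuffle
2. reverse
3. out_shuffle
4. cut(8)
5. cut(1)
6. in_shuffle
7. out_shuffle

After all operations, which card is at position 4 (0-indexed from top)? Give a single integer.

After op 1 (out_shuffle): [7 0 4 8 5 6 3 1 2]
After op 2 (reverse): [2 1 3 6 5 8 4 0 7]
After op 3 (out_shuffle): [2 8 1 4 3 0 6 7 5]
After op 4 (cut(8)): [5 2 8 1 4 3 0 6 7]
After op 5 (cut(1)): [2 8 1 4 3 0 6 7 5]
After op 6 (in_shuffle): [3 2 0 8 6 1 7 4 5]
After op 7 (out_shuffle): [3 1 2 7 0 4 8 5 6]
Position 4: card 0.

Answer: 0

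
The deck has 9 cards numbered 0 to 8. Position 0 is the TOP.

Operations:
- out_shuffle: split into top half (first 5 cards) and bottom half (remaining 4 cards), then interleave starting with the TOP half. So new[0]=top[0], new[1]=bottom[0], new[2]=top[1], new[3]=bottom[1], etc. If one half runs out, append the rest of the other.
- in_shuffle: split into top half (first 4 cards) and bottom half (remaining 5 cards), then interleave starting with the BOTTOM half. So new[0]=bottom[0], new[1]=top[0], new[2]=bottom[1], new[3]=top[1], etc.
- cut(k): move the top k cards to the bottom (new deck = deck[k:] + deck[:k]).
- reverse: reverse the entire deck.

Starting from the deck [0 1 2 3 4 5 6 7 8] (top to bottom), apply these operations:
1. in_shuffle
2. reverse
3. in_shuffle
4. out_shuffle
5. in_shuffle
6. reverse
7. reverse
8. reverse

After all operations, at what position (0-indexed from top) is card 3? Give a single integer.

Answer: 4

Derivation:
After op 1 (in_shuffle): [4 0 5 1 6 2 7 3 8]
After op 2 (reverse): [8 3 7 2 6 1 5 0 4]
After op 3 (in_shuffle): [6 8 1 3 5 7 0 2 4]
After op 4 (out_shuffle): [6 7 8 0 1 2 3 4 5]
After op 5 (in_shuffle): [1 6 2 7 3 8 4 0 5]
After op 6 (reverse): [5 0 4 8 3 7 2 6 1]
After op 7 (reverse): [1 6 2 7 3 8 4 0 5]
After op 8 (reverse): [5 0 4 8 3 7 2 6 1]
Card 3 is at position 4.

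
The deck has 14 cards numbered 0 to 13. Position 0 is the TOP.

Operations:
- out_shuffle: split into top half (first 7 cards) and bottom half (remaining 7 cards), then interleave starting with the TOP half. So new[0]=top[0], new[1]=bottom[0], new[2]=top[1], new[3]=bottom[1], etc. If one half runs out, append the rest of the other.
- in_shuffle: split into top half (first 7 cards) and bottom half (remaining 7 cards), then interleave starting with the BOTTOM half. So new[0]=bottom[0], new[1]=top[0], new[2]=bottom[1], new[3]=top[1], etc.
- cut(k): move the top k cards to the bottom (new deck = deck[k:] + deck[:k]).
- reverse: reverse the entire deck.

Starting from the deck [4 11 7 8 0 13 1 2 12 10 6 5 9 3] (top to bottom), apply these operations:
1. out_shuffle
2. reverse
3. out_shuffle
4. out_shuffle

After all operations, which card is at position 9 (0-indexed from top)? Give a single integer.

Answer: 2

Derivation:
After op 1 (out_shuffle): [4 2 11 12 7 10 8 6 0 5 13 9 1 3]
After op 2 (reverse): [3 1 9 13 5 0 6 8 10 7 12 11 2 4]
After op 3 (out_shuffle): [3 8 1 10 9 7 13 12 5 11 0 2 6 4]
After op 4 (out_shuffle): [3 12 8 5 1 11 10 0 9 2 7 6 13 4]
Position 9: card 2.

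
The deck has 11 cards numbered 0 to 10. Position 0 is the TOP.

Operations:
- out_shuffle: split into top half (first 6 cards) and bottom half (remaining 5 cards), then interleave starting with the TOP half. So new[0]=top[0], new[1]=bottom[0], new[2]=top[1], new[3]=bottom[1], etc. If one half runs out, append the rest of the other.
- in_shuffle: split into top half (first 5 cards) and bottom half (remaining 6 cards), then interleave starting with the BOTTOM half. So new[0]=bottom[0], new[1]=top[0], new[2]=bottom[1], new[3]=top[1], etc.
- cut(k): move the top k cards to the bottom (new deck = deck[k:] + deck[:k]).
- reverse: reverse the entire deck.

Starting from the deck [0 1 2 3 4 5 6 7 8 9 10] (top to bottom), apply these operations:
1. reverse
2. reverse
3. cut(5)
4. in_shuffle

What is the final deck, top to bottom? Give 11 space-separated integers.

Answer: 10 5 0 6 1 7 2 8 3 9 4

Derivation:
After op 1 (reverse): [10 9 8 7 6 5 4 3 2 1 0]
After op 2 (reverse): [0 1 2 3 4 5 6 7 8 9 10]
After op 3 (cut(5)): [5 6 7 8 9 10 0 1 2 3 4]
After op 4 (in_shuffle): [10 5 0 6 1 7 2 8 3 9 4]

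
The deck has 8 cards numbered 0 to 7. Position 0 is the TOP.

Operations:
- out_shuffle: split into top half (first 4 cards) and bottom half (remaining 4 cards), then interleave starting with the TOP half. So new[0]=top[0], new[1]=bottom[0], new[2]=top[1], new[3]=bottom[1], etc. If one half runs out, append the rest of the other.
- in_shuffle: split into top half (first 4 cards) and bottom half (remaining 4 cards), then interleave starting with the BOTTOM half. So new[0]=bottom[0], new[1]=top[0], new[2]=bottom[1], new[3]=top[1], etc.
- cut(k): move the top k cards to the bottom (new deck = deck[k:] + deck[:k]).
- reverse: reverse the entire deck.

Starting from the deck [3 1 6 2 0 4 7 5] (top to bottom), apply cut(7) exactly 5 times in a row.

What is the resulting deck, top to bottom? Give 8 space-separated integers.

Answer: 2 0 4 7 5 3 1 6

Derivation:
After op 1 (cut(7)): [5 3 1 6 2 0 4 7]
After op 2 (cut(7)): [7 5 3 1 6 2 0 4]
After op 3 (cut(7)): [4 7 5 3 1 6 2 0]
After op 4 (cut(7)): [0 4 7 5 3 1 6 2]
After op 5 (cut(7)): [2 0 4 7 5 3 1 6]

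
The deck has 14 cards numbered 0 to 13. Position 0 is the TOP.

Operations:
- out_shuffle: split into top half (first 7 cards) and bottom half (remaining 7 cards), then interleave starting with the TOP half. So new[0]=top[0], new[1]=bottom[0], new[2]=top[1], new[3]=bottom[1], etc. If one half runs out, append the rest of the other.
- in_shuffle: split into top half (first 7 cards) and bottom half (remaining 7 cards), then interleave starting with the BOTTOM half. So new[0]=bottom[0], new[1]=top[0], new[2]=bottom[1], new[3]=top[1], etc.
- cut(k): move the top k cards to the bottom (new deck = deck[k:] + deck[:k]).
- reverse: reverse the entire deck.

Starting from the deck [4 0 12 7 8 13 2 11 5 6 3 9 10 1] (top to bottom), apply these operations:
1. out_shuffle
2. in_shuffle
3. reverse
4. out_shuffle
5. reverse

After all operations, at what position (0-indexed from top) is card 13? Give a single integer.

After op 1 (out_shuffle): [4 11 0 5 12 6 7 3 8 9 13 10 2 1]
After op 2 (in_shuffle): [3 4 8 11 9 0 13 5 10 12 2 6 1 7]
After op 3 (reverse): [7 1 6 2 12 10 5 13 0 9 11 8 4 3]
After op 4 (out_shuffle): [7 13 1 0 6 9 2 11 12 8 10 4 5 3]
After op 5 (reverse): [3 5 4 10 8 12 11 2 9 6 0 1 13 7]
Card 13 is at position 12.

Answer: 12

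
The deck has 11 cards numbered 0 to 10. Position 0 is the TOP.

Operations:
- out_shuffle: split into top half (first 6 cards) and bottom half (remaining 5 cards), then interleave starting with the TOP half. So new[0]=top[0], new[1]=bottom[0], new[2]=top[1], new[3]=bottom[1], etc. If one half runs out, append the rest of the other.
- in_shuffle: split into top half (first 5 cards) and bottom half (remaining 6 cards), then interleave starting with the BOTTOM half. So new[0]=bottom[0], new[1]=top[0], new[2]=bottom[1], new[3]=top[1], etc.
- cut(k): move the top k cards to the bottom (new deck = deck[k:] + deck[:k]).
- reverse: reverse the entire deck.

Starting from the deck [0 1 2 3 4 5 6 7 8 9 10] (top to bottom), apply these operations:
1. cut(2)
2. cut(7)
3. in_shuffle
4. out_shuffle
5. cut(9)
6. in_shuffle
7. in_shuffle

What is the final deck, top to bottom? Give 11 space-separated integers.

After op 1 (cut(2)): [2 3 4 5 6 7 8 9 10 0 1]
After op 2 (cut(7)): [9 10 0 1 2 3 4 5 6 7 8]
After op 3 (in_shuffle): [3 9 4 10 5 0 6 1 7 2 8]
After op 4 (out_shuffle): [3 6 9 1 4 7 10 2 5 8 0]
After op 5 (cut(9)): [8 0 3 6 9 1 4 7 10 2 5]
After op 6 (in_shuffle): [1 8 4 0 7 3 10 6 2 9 5]
After op 7 (in_shuffle): [3 1 10 8 6 4 2 0 9 7 5]

Answer: 3 1 10 8 6 4 2 0 9 7 5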